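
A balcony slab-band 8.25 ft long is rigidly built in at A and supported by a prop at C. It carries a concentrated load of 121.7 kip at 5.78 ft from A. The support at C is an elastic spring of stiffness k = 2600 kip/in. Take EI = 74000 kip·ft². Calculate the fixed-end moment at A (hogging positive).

Choose R_C as the redundant. The primary structure is the cantilever fixed at A.
Downward deflection at the released point C due to the loads:
  point load 121.7 at a = 5.78: Pa²(3L − a)/(6EI) = 12855/EI
Flexibility coefficient — unit upward force at C: δ_{CC} = L³/(3EI) = 187.2/EI.
With EI = 74000 kip·ft²: δ_0 = 0.17371 ft and δ_{CC} = 0.002529 ft/kip.
Compatibility — the spring shortens by R_C/k under the reaction it provides: δ_0 − R_C·δ_{CC} = R_C/k. With 1/k = 1/(2600×12) ft/kip = 0.000032 ft/kip, R_C = δ_0 / (δ_{CC} + 1/k) = 0.17371 / (0.002529 + 0.000032) = 67.82 kip.
Moment equilibrium about A: M_A = Σ(load moments about A) − R_C·L = 703.4 − 67.82×8.25 = 143.9 kip·ft.

M_A = 143.9 kip·ft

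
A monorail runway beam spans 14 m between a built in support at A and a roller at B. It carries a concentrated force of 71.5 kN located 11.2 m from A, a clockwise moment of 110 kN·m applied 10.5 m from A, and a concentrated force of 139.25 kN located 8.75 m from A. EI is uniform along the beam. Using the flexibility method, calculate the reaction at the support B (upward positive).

Remove the prop at B; the released (primary) structure is a cantilever built in at A.
Free-end deflection of the primary structure under the applied loading (downward +):
  point load 71.5 at a = 11.2: Pa²(3L − a)/(6EI) = 46041/EI
  clockwise couple 110 at a = 10.5: M₀a(2L − a)/(2EI) = 10106/EI
  point load 139.25 at a = 8.75: Pa²(3L − a)/(6EI) = 59082/EI
  δ_0 = 115228/EI
Tip deflection under a unit load at B: L³/(3EI) = 914.7/EI.
Compatibility at B: δ_0 − R_B·δ_{BB} = 0, so R_B = 115228/914.7 = 126 kN.

R_B = 126 kN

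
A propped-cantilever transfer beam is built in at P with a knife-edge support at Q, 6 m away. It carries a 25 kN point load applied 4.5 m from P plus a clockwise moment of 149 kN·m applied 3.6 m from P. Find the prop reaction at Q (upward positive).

Release the roller at Q. Primary structure: cantilever fixed at P.
Free-end deflection of the primary structure under the applied loading (downward +):
  point load 25 at a = 4.5: Pa²(3L − a)/(6EI) = 1139/EI
  clockwise couple 149 at a = 3.6: M₀a(2L − a)/(2EI) = 2253/EI
  δ_0 = 3392/EI
Flexibility coefficient — unit upward force at Q: δ_{QQ} = L³/(3EI) = 72/EI.
Compatibility at Q: δ_0 − R_Q·δ_{QQ} = 0, so R_Q = 3392/72 = 47.11 kN.

R_Q = 47.11 kN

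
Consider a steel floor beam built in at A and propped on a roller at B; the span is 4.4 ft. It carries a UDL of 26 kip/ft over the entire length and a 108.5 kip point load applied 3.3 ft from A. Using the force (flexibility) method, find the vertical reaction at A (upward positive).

Choose R_B as the redundant. The primary structure is the cantilever fixed at A.
Primary-structure tip deflection at B by superposition:
  UDL 26: wL⁴/(8EI) = 1218/EI
  point load 108.5 at a = 3.3: Pa²(3L − a)/(6EI) = 1950/EI
  δ_0 = 3168/EI
Tip deflection under a unit load at B: L³/(3EI) = 28.39/EI.
The prop prevents deflection at B: R_B = δ_0/δ_{BB} = 3168/28.39 = 111.6 kip.
Vertical equilibrium: R_A = ΣP − R_B = 222.9 − 111.6 = 111.3 kip.

R_A = 111.3 kip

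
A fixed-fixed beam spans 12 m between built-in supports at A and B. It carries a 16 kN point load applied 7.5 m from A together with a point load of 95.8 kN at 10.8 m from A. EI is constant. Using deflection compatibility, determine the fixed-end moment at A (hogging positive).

M_A = 27.22 kN·m

Release both end moments; the primary structure is a simply-supported span AB with redundants M_A and M_B.
End rotations of the released simple span under the applied load (×1/EI):
  at A: point load 16 at a = 7.5: Pab(L + b)/(6LEI) = 123.8/EI
  at B: point load 16 at a = 7.5: Pab(L + a)/(6LEI) = 146.2/EI
  at A: point load 95.8 at a = 10.8: Pab(L + b)/(6LEI) = 227.6/EI
  at B: point load 95.8 at a = 10.8: Pab(L + a)/(6LEI) = 393.2/EI
  θ_A0 = 351.4/EI,  θ_B0 = 539.4/EI
Flexibility coefficients: a unit moment at one end gives L/(3EI) there and L/(6EI) at the far end, so f₁₁ = f₂₂ = 4/EI and f₁₂ = f₂₁ = 2/EI.
Compatibility — zero rotation at each built-in end:
  4 M_A + 2 M_B = 351.4
  2 M_A + 4 M_B = 539.4
Solving the pair gives M_A = 27.22 kN·m and M_B = 121.2 kN·m (hogging).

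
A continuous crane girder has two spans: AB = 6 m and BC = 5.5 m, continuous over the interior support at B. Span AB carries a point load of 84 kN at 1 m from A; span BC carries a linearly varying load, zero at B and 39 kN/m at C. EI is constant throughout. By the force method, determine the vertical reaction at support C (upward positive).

Release continuity at B by inserting a hinge; the redundant is the internal moment M_B. The primary structure is two simply-supported spans AB and BC.
End slopes at the hinge B, treating each span as simply supported:
  span AB: point load 84 at a = 1: Pab(L + a)/(6LEI) = 81.67/EI
  span BC: triangular load, peak 39: 7w₀L³/(360EI) = 126.2/EI
  relative rotation θ_0 = (81.67 + 126.2)/EI = 207.8/EI
A unit hogging moment at B produces rotation L₁/(3EI) + L₂/(3EI) = 3.833/EI.
Compatibility: M_B·(L₁+L₂)/(3EI) = θ_0, giving M_B = 54.22 kN·m (hogging).
Span BC, ΣM about C: R_B^{BC}·5.5 = 196.6 + 54.22, so R_B^{BC} = 45.61 kN and R_C = 107.2 − 45.61 = 61.64 kN.

R_C = 61.64 kN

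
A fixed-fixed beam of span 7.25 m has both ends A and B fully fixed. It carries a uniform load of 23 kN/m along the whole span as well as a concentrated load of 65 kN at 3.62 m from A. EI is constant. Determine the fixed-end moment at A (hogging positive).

Release both end moments; the primary structure is a simply-supported span AB with redundants M_A and M_B.
Simple-span end rotations at A and B under the given loads:
  at A: UDL 23: wL³/(24EI) = 365.2/EI
  at B: UDL 23: wL³/(24EI) = 365.2/EI
  at A: point load 65 at a = 3.62: Pab(L + b)/(6LEI) = 213.6/EI
  at B: point load 65 at a = 3.62: Pab(L + a)/(6LEI) = 213.4/EI
  θ_A0 = 578.8/EI,  θ_B0 = 578.6/EI
Flexibility coefficients: a unit moment at one end gives L/(3EI) there and L/(6EI) at the far end, so f₁₁ = f₂₂ = 2.417/EI and f₁₂ = f₂₁ = 1.208/EI.
Compatibility — zero rotation at each built-in end:
  2.417 M_A + 1.208 M_B = 578.8
  1.208 M_A + 2.417 M_B = 578.6
Solving the pair gives M_A = 159.7 kN·m and M_B = 159.6 kN·m (hogging).

M_A = 159.7 kN·m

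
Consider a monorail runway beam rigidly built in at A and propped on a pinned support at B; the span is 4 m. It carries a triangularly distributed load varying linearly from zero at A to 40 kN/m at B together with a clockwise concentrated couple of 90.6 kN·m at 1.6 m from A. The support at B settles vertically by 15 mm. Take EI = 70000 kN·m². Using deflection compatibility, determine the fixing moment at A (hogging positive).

M_A = 237.8 kN·m

Release the roller at B. Primary structure: cantilever fixed at A.
Deflection at B on the released cantilever, summing each load's contribution:
  triangular load, peak 40 at the free end: 11w₀L⁴/(120EI) = 938.7/EI
  clockwise couple 90.6 at a = 1.6: M₀a(2L − a)/(2EI) = 463.9/EI
  δ_0 = 1403/EI
Tip deflection under a unit load at B: L³/(3EI) = 21.33/EI.
With EI = 70000 kN·m²: δ_0 = 0.020036 m and δ_{BB} = 0.000305 m/kN.
Compatibility — the beam at B must follow the support down by 0.015 m: δ_0 − R_B·δ_{BB} = 0.015, so R_B = (0.020036 − 0.015)/0.000305 = 16.53 kN.
Moment equilibrium about A: M_A = Σ(load moments about A) − R_B·L = 303.9 − 16.53×4 = 237.8 kN·m.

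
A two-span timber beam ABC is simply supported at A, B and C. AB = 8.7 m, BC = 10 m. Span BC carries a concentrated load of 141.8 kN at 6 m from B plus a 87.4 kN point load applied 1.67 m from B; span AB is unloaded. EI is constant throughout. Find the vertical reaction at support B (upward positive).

R_B = 169.7 kN

Insert a hinge at B; M_B is the redundant, and each span becomes simply supported.
End slopes at the hinge B, treating each span as simply supported:
  span BC: point load 141.8 at a = 6: Pab(L + b)/(6LEI) = 794.1/EI
  span BC: point load 87.4 at a = 1.67: Pab(L + b)/(6LEI) = 371.4/EI
  relative rotation θ_0 = (0 + 1166)/EI = 1166/EI
A unit hogging moment at B produces rotation L₁/(3EI) + L₂/(3EI) = 6.233/EI.
Compatibility: M_B·(L₁+L₂)/(3EI) = θ_0, giving M_B = 187 kN·m (hogging).
Span AB, ΣM about A with M_B applied at B: R_B^{AB}·8.7 = 0 + 187, so R_B^{AB} = 21.49 kN and R_A = 0 − 21.49 = -21.49 kN.
Span BC, ΣM about C: R_B^{BC}·10 = 1295 + 187, so R_B^{BC} = 148.2 kN and R_C = 229.2 − 148.2 = 80.98 kN.
R_B = 21.49 + 148.2 = 169.7 kN.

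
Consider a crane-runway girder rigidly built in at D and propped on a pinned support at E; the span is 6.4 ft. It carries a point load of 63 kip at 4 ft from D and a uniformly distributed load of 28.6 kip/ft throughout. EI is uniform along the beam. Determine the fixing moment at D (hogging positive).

Choose R_E as the redundant. The primary structure is the cantilever fixed at D.
Deflection at E on the released cantilever, summing each load's contribution:
  point load 63 at a = 4: Pa²(3L − a)/(6EI) = 2554/EI
  UDL 28.6: wL⁴/(8EI) = 5998/EI
  δ_0 = 8551/EI
Tip deflection under a unit load at E: L³/(3EI) = 87.38/EI.
Compatibility at E: δ_0 − R_E·δ_{EE} = 0, so R_E = 8551/87.38 = 97.86 kip.
Moment equilibrium about D: M_D = Σ(load moments about D) − R_E·L = 837.7 − 97.86×6.4 = 211.4 kip·ft.

M_D = 211.4 kip·ft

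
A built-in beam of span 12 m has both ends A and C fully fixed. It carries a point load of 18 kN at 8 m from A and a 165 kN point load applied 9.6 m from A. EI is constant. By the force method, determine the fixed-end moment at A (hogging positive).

M_A = 79.36 kN·m

Release both end moments; the primary structure is a simply-supported span AC with redundants M_A and M_C.
Simple-span end rotations at A and C under the given loads:
  at A: point load 18 at a = 8: Pab(L + b)/(6LEI) = 128/EI
  at C: point load 18 at a = 8: Pab(L + a)/(6LEI) = 160/EI
  at A: point load 165 at a = 9.6: Pab(L + b)/(6LEI) = 760.3/EI
  at C: point load 165 at a = 9.6: Pab(L + a)/(6LEI) = 1140/EI
  θ_A0 = 888.3/EI,  θ_C0 = 1300/EI
Flexibility coefficients: a unit moment at one end gives L/(3EI) there and L/(6EI) at the far end, so f₁₁ = f₂₂ = 4/EI and f₁₂ = f₂₁ = 2/EI.
Compatibility — zero rotation at each built-in end:
  4 M_A + 2 M_C = 888.3
  2 M_A + 4 M_C = 1300
Solving the pair gives M_A = 79.36 kN·m and M_C = 285.4 kN·m (hogging).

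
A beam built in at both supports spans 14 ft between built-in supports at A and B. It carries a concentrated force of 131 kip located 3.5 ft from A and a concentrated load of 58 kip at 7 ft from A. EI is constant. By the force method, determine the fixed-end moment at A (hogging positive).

Take the two fixed-end moments M_A, M_B as redundants; the released structure is the simple span AB.
End rotations of the released simple span under the applied load (×1/EI):
  at A: point load 131 at a = 3.5: Pab(L + b)/(6LEI) = 1404/EI
  at B: point load 131 at a = 3.5: Pab(L + a)/(6LEI) = 1003/EI
  at A: point load 58 at a = 7: Pab(L + b)/(6LEI) = 710.5/EI
  at B: point load 58 at a = 7: Pab(L + a)/(6LEI) = 710.5/EI
  θ_A0 = 2115/EI,  θ_B0 = 1713/EI
Flexibility coefficients: a unit moment at one end gives L/(3EI) there and L/(6EI) at the far end, so f₁₁ = f₂₂ = 4.667/EI and f₁₂ = f₂₁ = 2.333/EI.
Compatibility — zero rotation at each built-in end:
  4.667 M_A + 2.333 M_B = 2115
  2.333 M_A + 4.667 M_B = 1713
Solving the pair gives M_A = 359.4 kip·ft and M_B = 187.5 kip·ft (hogging).

M_A = 359.4 kip·ft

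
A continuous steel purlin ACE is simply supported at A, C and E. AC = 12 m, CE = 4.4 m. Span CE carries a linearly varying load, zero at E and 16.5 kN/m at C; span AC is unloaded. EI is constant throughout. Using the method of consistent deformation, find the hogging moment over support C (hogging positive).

Take M_C as the redundant. Released structure: two simple spans AC and CE with a hinge at C.
Rotations at C on the released spans (each span's end-slope, ×1/EI):
  span CE: triangular load, peak 16.5: w₀L³/(45EI) = 31.23/EI
  relative rotation θ_0 = (0 + 31.23)/EI = 31.23/EI
A unit hogging moment at C produces rotation L₁/(3EI) + L₂/(3EI) = 5.467/EI.
Compatibility: M_C·(L₁+L₂)/(3EI) = θ_0, giving M_C = 5.714 kN·m (hogging).

M_C = 5.714 kN·m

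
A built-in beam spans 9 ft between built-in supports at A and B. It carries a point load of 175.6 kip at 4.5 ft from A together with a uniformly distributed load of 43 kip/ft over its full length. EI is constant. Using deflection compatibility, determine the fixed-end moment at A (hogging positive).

M_A = 487.8 kip·ft

Take the two fixed-end moments M_A, M_B as redundants; the released structure is the simple span AB.
On the primary (simply-supported) span, the end slopes from the loading are:
  at A: point load 175.6 at a = 4.5: Pab(L + b)/(6LEI) = 889/EI
  at B: point load 175.6 at a = 4.5: Pab(L + a)/(6LEI) = 889/EI
  at A: UDL 43: wL³/(24EI) = 1306/EI
  at B: UDL 43: wL³/(24EI) = 1306/EI
  θ_A0 = 2195/EI,  θ_B0 = 2195/EI
Flexibility coefficients: a unit moment at one end gives L/(3EI) there and L/(6EI) at the far end, so f₁₁ = f₂₂ = 3/EI and f₁₂ = f₂₁ = 1.5/EI.
Compatibility — zero rotation at each built-in end:
  3 M_A + 1.5 M_B = 2195
  1.5 M_A + 3 M_B = 2195
Solving the pair gives M_A = 487.8 kip·ft and M_B = 487.8 kip·ft (hogging).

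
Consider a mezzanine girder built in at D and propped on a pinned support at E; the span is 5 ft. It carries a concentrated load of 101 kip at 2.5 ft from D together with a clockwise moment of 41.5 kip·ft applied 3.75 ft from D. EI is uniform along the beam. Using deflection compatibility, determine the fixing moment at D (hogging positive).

Choose R_E as the redundant. The primary structure is the cantilever fixed at D.
Downward deflection at the released point E due to the loads:
  point load 101 at a = 2.5: Pa²(3L − a)/(6EI) = 1315/EI
  clockwise couple 41.5 at a = 3.75: M₀a(2L − a)/(2EI) = 486.3/EI
  δ_0 = 1801/EI
Flexibility coefficient — unit upward force at E: δ_{EE} = L³/(3EI) = 41.67/EI.
Compatibility at E: δ_0 − R_E·δ_{EE} = 0, so R_E = 1801/41.67 = 43.23 kip.
Moment equilibrium about D: M_D = Σ(load moments about D) − R_E·L = 294 − 43.23×5 = 77.83 kip·ft.

M_D = 77.83 kip·ft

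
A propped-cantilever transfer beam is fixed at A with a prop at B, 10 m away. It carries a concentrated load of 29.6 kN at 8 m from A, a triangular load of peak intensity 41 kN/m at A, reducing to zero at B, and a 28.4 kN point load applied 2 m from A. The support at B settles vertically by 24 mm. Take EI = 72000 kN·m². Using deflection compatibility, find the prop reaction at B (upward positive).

Choose R_B as the redundant. The primary structure is the cantilever fixed at A.
Downward deflection at the released point B due to the loads:
  point load 29.6 at a = 8: Pa²(3L − a)/(6EI) = 6946/EI
  triangular load, peak 41 at the fixed end: w₀L⁴/(30EI) = 13667/EI
  point load 28.4 at a = 2: Pa²(3L − a)/(6EI) = 530.1/EI
  δ_0 = 21143/EI
Flexibility coefficient — unit upward force at B: δ_{BB} = L³/(3EI) = 333.3/EI.
With EI = 72000 kN·m²: δ_0 = 0.29365 m and δ_{BB} = 0.00463 m/kN.
Compatibility — the beam at B must follow the support down by 0.024 m: δ_0 − R_B·δ_{BB} = 0.024, so R_B = (0.29365 − 0.024)/0.00463 = 58.24 kN.

R_B = 58.24 kN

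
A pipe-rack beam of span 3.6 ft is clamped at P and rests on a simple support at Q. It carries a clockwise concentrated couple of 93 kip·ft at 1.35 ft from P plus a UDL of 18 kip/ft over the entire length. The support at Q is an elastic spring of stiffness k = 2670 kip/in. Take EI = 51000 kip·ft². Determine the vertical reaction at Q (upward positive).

R_Q = 43.46 kip

Release the roller at Q. Primary structure: cantilever fixed at P.
Primary-structure tip deflection at Q by superposition:
  clockwise couple 93 at a = 1.35: M₀a(2L − a)/(2EI) = 367.2/EI
  UDL 18: wL⁴/(8EI) = 377.9/EI
  δ_0 = 745.1/EI
Tip deflection under a unit load at Q: L³/(3EI) = 15.55/EI.
With EI = 51000 kip·ft²: δ_0 = 0.014611 ft and δ_{QQ} = 0.000305 ft/kip.
Compatibility — the spring shortens by R_Q/k under the reaction it provides: δ_0 − R_Q·δ_{QQ} = R_Q/k. With 1/k = 1/(2670×12) ft/kip = 0.000031 ft/kip, R_Q = δ_0 / (δ_{QQ} + 1/k) = 0.014611 / (0.000305 + 0.000031) = 43.46 kip.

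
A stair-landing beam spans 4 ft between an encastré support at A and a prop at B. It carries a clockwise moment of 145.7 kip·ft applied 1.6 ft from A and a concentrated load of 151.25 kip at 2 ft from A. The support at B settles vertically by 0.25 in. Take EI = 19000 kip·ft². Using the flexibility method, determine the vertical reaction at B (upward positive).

R_B = 63.68 kip

Release the roller at B. Primary structure: cantilever fixed at A.
Free-end deflection of the primary structure under the applied loading (downward +):
  clockwise couple 145.7 at a = 1.6: M₀a(2L − a)/(2EI) = 746/EI
  point load 151.25 at a = 2: Pa²(3L − a)/(6EI) = 1008/EI
  δ_0 = 1754/EI
Flexibility coefficient — unit upward force at B: δ_{BB} = L³/(3EI) = 21.33/EI.
With EI = 19000 kip·ft²: δ_0 = 0.092332 ft and δ_{BB} = 0.001123 ft/kip.
Compatibility — the beam at B must follow the support down by 0.02083 ft: δ_0 − R_B·δ_{BB} = 0.02083, so R_B = (0.092332 − 0.02083)/0.001123 = 63.68 kip.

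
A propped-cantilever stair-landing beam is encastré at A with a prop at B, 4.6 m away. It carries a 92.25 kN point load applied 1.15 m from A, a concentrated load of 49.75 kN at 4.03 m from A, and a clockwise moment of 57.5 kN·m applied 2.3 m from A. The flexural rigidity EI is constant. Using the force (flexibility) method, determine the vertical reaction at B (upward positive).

Release the roller at B. Primary structure: cantilever fixed at A.
Primary-structure tip deflection at B by superposition:
  point load 92.25 at a = 1.15: Pa²(3L − a)/(6EI) = 257.2/EI
  point load 49.75 at a = 4.03: Pa²(3L − a)/(6EI) = 1316/EI
  clockwise couple 57.5 at a = 2.3: M₀a(2L − a)/(2EI) = 456.3/EI
  δ_0 = 2029/EI
Tip deflection under a unit load at B: L³/(3EI) = 32.45/EI.
The prop prevents deflection at B: R_B = δ_0/δ_{BB} = 2029/32.45 = 62.54 kN.

R_B = 62.54 kN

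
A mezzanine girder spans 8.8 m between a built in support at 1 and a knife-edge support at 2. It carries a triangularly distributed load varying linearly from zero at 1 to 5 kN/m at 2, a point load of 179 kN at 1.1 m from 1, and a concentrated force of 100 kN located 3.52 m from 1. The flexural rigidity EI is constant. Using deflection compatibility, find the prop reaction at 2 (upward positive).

Take the reaction at 2 as the redundant and release it; the primary structure is a cantilever fixed at 1.
Deflection at 2 on the released cantilever, summing each load's contribution:
  triangular load, peak 5 at the free end: 11w₀L⁴/(120EI) = 2749/EI
  point load 179 at a = 1.1: Pa²(3L − a)/(6EI) = 913.3/EI
  point load 100 at a = 3.52: Pa²(3L − a)/(6EI) = 4725/EI
  δ_0 = 8387/EI
Tip deflection under a unit load at 2: L³/(3EI) = 227.2/EI.
The prop prevents deflection at 2: R_2 = δ_0/δ_{22} = 8387/227.2 = 36.92 kN.

R_2 = 36.92 kN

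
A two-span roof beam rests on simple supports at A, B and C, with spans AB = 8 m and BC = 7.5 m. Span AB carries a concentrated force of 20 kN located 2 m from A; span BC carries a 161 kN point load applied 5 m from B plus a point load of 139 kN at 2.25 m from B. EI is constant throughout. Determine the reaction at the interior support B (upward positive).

R_B = 204.1 kN

Insert a hinge at B; M_B is the redundant, and each span becomes simply supported.
Rotations at B on the released spans (each span's end-slope, ×1/EI):
  span AB: point load 20 at a = 2: Pab(L + a)/(6LEI) = 50/EI
  span BC: point load 161 at a = 5: Pab(L + b)/(6LEI) = 447.2/EI
  span BC: point load 139 at a = 2.25: Pab(L + b)/(6LEI) = 465.2/EI
  relative rotation θ_0 = (50 + 912.4)/EI = 962.4/EI
A unit hogging moment at B produces rotation L₁/(3EI) + L₂/(3EI) = 5.167/EI.
Compatibility: M_B·(L₁+L₂)/(3EI) = θ_0, giving M_B = 186.3 kN·m (hogging).
Span AB, ΣM about A with M_B applied at B: R_B^{AB}·8 = 40 + 186.3, so R_B^{AB} = 28.28 kN and R_A = 20 − 28.28 = -8.285 kN.
Span BC, ΣM about C: R_B^{BC}·7.5 = 1132 + 186.3, so R_B^{BC} = 175.8 kN and R_C = 300 − 175.8 = 124.2 kN.
R_B = 28.28 + 175.8 = 204.1 kN.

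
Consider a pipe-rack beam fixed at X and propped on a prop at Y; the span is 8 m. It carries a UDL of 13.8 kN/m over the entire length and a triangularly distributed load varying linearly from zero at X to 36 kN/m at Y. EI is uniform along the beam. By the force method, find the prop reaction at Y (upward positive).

Choose R_Y as the redundant. The primary structure is the cantilever fixed at X.
Free-end deflection of the primary structure under the applied loading (downward +):
  UDL 13.8: wL⁴/(8EI) = 7066/EI
  triangular load, peak 36 at the free end: 11w₀L⁴/(120EI) = 13517/EI
  δ_0 = 20582/EI
Tip deflection under a unit load at Y: L³/(3EI) = 170.7/EI.
The prop prevents deflection at Y: R_Y = δ_0/δ_{YY} = 20582/170.7 = 120.6 kN.

R_Y = 120.6 kN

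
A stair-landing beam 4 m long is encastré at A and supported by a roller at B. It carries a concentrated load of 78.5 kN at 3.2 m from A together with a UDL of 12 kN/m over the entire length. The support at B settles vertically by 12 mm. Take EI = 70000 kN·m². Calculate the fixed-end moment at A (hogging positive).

Release the roller at B. Primary structure: cantilever fixed at A.
Downward deflection at the released point B due to the loads:
  point load 78.5 at a = 3.2: Pa²(3L − a)/(6EI) = 1179/EI
  UDL 12: wL⁴/(8EI) = 384/EI
  δ_0 = 1563/EI
Flexibility coefficient — unit upward force at B: δ_{BB} = L³/(3EI) = 21.33/EI.
With EI = 70000 kN·m²: δ_0 = 0.022328 m and δ_{BB} = 0.000305 m/kN.
Compatibility — the beam at B must follow the support down by 0.012 m: δ_0 − R_B·δ_{BB} = 0.012, so R_B = (0.022328 − 0.012)/0.000305 = 33.89 kN.
Moment equilibrium about A: M_A = Σ(load moments about A) − R_B·L = 347.2 − 33.89×4 = 211.6 kN·m.

M_A = 211.6 kN·m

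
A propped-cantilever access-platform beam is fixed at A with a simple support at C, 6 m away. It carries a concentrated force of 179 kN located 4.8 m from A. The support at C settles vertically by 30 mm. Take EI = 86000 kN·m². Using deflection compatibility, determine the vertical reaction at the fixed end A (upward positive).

Choose R_C as the redundant. The primary structure is the cantilever fixed at A.
Deflection at C on the released cantilever, summing each load's contribution:
  point load 179 at a = 4.8: Pa²(3L − a)/(6EI) = 9073/EI
Tip deflection under a unit load at C: L³/(3EI) = 72/EI.
With EI = 86000 kN·m²: δ_0 = 0.1055 m and δ_{CC} = 0.000837 m/kN.
Compatibility — the beam at C must follow the support down by 0.03 m: δ_0 − R_C·δ_{CC} = 0.03, so R_C = (0.1055 − 0.03)/0.000837 = 90.18 kN.
Vertical equilibrium: R_A = ΣP − R_C = 179 − 90.18 = 88.82 kN.

R_A = 88.82 kN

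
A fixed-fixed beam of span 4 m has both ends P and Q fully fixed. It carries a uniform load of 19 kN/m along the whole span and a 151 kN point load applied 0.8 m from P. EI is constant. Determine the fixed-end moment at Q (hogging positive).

Take the two fixed-end moments M_P, M_Q as redundants; the released structure is the simple span PQ.
On the primary (simply-supported) span, the end slopes from the loading are:
  at P: UDL 19: wL³/(24EI) = 50.67/EI
  at Q: UDL 19: wL³/(24EI) = 50.67/EI
  at P: point load 151 at a = 0.8: Pab(L + b)/(6LEI) = 116/EI
  at Q: point load 151 at a = 0.8: Pab(L + a)/(6LEI) = 77.31/EI
  θ_P0 = 166.6/EI,  θ_Q0 = 128/EI
Flexibility coefficients: a unit moment at one end gives L/(3EI) there and L/(6EI) at the far end, so f₁₁ = f₂₂ = 1.333/EI and f₁₂ = f₂₁ = 0.6667/EI.
Compatibility — zero rotation at each built-in end:
  1.333 M_P + 0.6667 M_Q = 166.6
  0.6667 M_P + 1.333 M_Q = 128
Solving the pair gives M_P = 102.6 kN·m and M_Q = 44.66 kN·m (hogging).

M_Q = 44.66 kN·m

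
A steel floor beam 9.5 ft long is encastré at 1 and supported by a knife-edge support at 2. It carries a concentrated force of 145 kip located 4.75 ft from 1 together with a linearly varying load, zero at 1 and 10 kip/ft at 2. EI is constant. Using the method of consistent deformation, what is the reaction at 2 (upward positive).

R_2 = 71.44 kip

Remove the prop at 2; the released (primary) structure is a cantilever built in at 1.
Downward deflection at the released point 2 due to the loads:
  point load 145 at a = 4.75: Pa²(3L − a)/(6EI) = 12950/EI
  triangular load, peak 10 at the free end: 11w₀L⁴/(120EI) = 7466/EI
  δ_0 = 20416/EI
Tip deflection under a unit load at 2: L³/(3EI) = 285.8/EI.
The prop prevents deflection at 2: R_2 = δ_0/δ_{22} = 20416/285.8 = 71.44 kip.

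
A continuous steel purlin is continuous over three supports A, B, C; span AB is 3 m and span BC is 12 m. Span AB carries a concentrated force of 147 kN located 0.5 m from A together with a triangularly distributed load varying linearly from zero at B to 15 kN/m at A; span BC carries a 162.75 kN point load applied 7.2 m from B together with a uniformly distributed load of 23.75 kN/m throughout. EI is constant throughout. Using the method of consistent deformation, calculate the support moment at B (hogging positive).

M_B = 613.2 kN·m

Release continuity at B by inserting a hinge; the redundant is the internal moment M_B. The primary structure is two simply-supported spans AB and BC.
Rotations at B on the released spans (each span's end-slope, ×1/EI):
  span AB: point load 147 at a = 0.5: Pab(L + a)/(6LEI) = 35.73/EI
  span AB: triangular load, peak 15: 7w₀L³/(360EI) = 7.875/EI
  span BC: point load 162.75 at a = 7.2: Pab(L + b)/(6LEI) = 1312/EI
  span BC: UDL 23.75: wL³/(24EI) = 1710/EI
  relative rotation θ_0 = (43.6 + 3022)/EI = 3066/EI
A unit hogging moment at B produces rotation L₁/(3EI) + L₂/(3EI) = 5/EI.
Compatibility: M_B·(L₁+L₂)/(3EI) = θ_0, giving M_B = 613.2 kN·m (hogging).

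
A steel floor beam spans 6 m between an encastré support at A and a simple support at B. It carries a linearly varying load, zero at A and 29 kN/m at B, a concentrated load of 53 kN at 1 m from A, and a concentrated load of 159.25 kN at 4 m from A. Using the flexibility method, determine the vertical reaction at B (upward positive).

R_B = 132.5 kN

Remove the prop at B; the released (primary) structure is a cantilever built in at A.
Primary-structure tip deflection at B by superposition:
  triangular load, peak 29 at the free end: 11w₀L⁴/(120EI) = 3445/EI
  point load 53 at a = 1: Pa²(3L − a)/(6EI) = 150.2/EI
  point load 159.25 at a = 4: Pa²(3L − a)/(6EI) = 5945/EI
  δ_0 = 9541/EI
Flexibility coefficient — unit upward force at B: δ_{BB} = L³/(3EI) = 72/EI.
The prop prevents deflection at B: R_B = δ_0/δ_{BB} = 9541/72 = 132.5 kN.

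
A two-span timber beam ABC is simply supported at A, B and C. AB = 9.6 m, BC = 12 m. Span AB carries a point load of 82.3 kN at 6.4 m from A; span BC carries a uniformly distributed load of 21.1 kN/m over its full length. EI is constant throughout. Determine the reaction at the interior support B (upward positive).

R_B = 233.2 kN

Release continuity at B by inserting a hinge; the redundant is the internal moment M_B. The primary structure is two simply-supported spans AB and BC.
Rotations at B on the released spans (each span's end-slope, ×1/EI):
  span AB: point load 82.3 at a = 6.4: Pab(L + a)/(6LEI) = 468.2/EI
  span BC: UDL 21.1: wL³/(24EI) = 1519/EI
  relative rotation θ_0 = (468.2 + 1519)/EI = 1987/EI
A unit hogging moment at B produces rotation L₁/(3EI) + L₂/(3EI) = 7.2/EI.
Compatibility: M_B·(L₁+L₂)/(3EI) = θ_0, giving M_B = 276 kN·m (hogging).
Span AB, ΣM about A with M_B applied at B: R_B^{AB}·9.6 = 526.7 + 276, so R_B^{AB} = 83.62 kN and R_A = 82.3 − 83.62 = -1.319 kN.
Span BC, ΣM about C: R_B^{BC}·12 = 1519 + 276, so R_B^{BC} = 149.6 kN and R_C = 253.2 − 149.6 = 103.6 kN.
R_B = 83.62 + 149.6 = 233.2 kN.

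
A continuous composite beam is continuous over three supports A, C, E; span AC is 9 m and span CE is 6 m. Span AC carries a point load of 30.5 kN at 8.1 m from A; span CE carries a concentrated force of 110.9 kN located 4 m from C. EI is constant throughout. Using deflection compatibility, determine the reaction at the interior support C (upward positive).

Take M_C as the redundant. Released structure: two simple spans AC and CE with a hinge at C.
End slopes at the hinge C, treating each span as simply supported:
  span AC: point load 30.5 at a = 8.1: Pab(L + a)/(6LEI) = 70.41/EI
  span CE: point load 110.9 at a = 4: Pab(L + b)/(6LEI) = 197.2/EI
  relative rotation θ_0 = (70.41 + 197.2)/EI = 267.6/EI
A unit hogging moment at C produces rotation L₁/(3EI) + L₂/(3EI) = 5/EI.
Compatibility: M_C·(L₁+L₂)/(3EI) = θ_0, giving M_C = 53.51 kN·m (hogging).
Span AC, ΣM about A with M_C applied at C: R_C^{AC}·9 = 247.1 + 53.51, so R_C^{AC} = 33.4 kN and R_A = 30.5 − 33.4 = -2.896 kN.
Span CE, ΣM about E: R_C^{CE}·6 = 221.8 + 53.51, so R_C^{CE} = 45.89 kN and R_E = 110.9 − 45.89 = 65.01 kN.
R_C = 33.4 + 45.89 = 79.28 kN.

R_C = 79.28 kN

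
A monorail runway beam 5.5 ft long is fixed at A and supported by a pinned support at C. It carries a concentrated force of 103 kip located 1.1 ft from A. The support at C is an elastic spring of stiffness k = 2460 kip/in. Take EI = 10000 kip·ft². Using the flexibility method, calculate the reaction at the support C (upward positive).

Choose R_C as the redundant. The primary structure is the cantilever fixed at A.
Downward deflection at the released point C due to the loads:
  point load 103 at a = 1.1: Pa²(3L − a)/(6EI) = 319.9/EI
Flexibility coefficient — unit upward force at C: δ_{CC} = L³/(3EI) = 55.46/EI.
With EI = 10000 kip·ft²: δ_0 = 0.031988 ft and δ_{CC} = 0.005546 ft/kip.
Compatibility — the spring shortens by R_C/k under the reaction it provides: δ_0 − R_C·δ_{CC} = R_C/k. With 1/k = 1/(2460×12) ft/kip = 0.000034 ft/kip, R_C = δ_0 / (δ_{CC} + 1/k) = 0.031988 / (0.005546 + 0.000034) = 5.733 kip.

R_C = 5.733 kip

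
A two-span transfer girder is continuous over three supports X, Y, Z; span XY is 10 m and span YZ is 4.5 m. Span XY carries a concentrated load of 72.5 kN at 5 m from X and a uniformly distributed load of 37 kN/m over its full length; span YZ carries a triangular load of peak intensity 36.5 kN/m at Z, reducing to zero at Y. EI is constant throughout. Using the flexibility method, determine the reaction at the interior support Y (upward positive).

Take M_Y as the redundant. Released structure: two simple spans XY and YZ with a hinge at Y.
Rotations at Y on the released spans (each span's end-slope, ×1/EI):
  span XY: point load 72.5 at a = 5: Pab(L + a)/(6LEI) = 453.1/EI
  span XY: UDL 37: wL³/(24EI) = 1542/EI
  span YZ: triangular load, peak 36.5: 7w₀L³/(360EI) = 64.67/EI
  relative rotation θ_0 = (1995 + 64.67)/EI = 2059/EI
A unit hogging moment at Y produces rotation L₁/(3EI) + L₂/(3EI) = 4.833/EI.
Slope continuity at Y: θ_0 = M_Y·4.833/EI, so M_Y = 2059/4.833 = 426.1 kN·m (hogging).
Span XY, ΣM about X with M_Y applied at Y: R_Y^{XY}·10 = 2212 + 426.1, so R_Y^{XY} = 263.9 kN and R_X = 442.5 − 263.9 = 178.6 kN.
Span YZ, ΣM about Z: R_Y^{YZ}·4.5 = 123.2 + 426.1, so R_Y^{YZ} = 122.1 kN and R_Z = 82.12 − 122.1 = -39.94 kN.
R_Y = 263.9 + 122.1 = 385.9 kN.

R_Y = 385.9 kN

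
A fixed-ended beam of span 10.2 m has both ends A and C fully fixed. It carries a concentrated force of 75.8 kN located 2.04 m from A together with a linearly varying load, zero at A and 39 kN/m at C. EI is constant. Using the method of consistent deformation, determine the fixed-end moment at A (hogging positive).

M_A = 234.2 kN·m

Release both end moments; the primary structure is a simply-supported span AC with redundants M_A and M_C.
Simple-span end rotations at A and C under the given loads:
  at A: point load 75.8 at a = 2.04: Pab(L + b)/(6LEI) = 378.5/EI
  at C: point load 75.8 at a = 2.04: Pab(L + a)/(6LEI) = 252.4/EI
  at A: triangular load, peak 39: 7w₀L³/(360EI) = 804.7/EI
  at C: triangular load, peak 39: w₀L³/(45EI) = 919.7/EI
  θ_A0 = 1183/EI,  θ_C0 = 1172/EI
Flexibility coefficients: a unit moment at one end gives L/(3EI) there and L/(6EI) at the far end, so f₁₁ = f₂₂ = 3.4/EI and f₁₂ = f₂₁ = 1.7/EI.
Compatibility — zero rotation at each built-in end:
  3.4 M_A + 1.7 M_C = 1183
  1.7 M_A + 3.4 M_C = 1172
Solving the pair gives M_A = 234.2 kN·m and M_C = 227.6 kN·m (hogging).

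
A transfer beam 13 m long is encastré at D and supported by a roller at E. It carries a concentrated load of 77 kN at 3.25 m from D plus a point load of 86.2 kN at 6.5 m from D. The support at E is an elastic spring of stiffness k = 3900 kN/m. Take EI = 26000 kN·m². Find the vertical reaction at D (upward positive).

Take the reaction at E as the redundant and release it; the primary structure is a cantilever fixed at D.
Primary-structure tip deflection at E by superposition:
  point load 77 at a = 3.25: Pa²(3L − a)/(6EI) = 4846/EI
  point load 86.2 at a = 6.5: Pa²(3L − a)/(6EI) = 19727/EI
  δ_0 = 24573/EI
Flexibility coefficient — unit upward force at E: δ_{EE} = L³/(3EI) = 732.3/EI.
With EI = 26000 kN·m²: δ_0 = 0.94512 m and δ_{EE} = 0.028167 m/kN.
Compatibility — the spring shortens by R_E/k under the reaction it provides: δ_0 − R_E·δ_{EE} = R_E/k. With 1/k = 0.000256 m/kN, R_E = δ_0 / (δ_{EE} + 1/k) = 0.94512 / (0.028167 + 0.000256) = 33.25 kN.
Vertical equilibrium: R_D = ΣP − R_E = 163.2 − 33.25 = 129.9 kN.

R_D = 129.9 kN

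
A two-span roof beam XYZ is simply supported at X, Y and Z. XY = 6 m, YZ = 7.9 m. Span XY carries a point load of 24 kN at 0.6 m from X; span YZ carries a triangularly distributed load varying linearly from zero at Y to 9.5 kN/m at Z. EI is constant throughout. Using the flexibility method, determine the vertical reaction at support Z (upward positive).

R_Z = 22.14 kN

Insert a hinge at Y; M_Y is the redundant, and each span becomes simply supported.
Discontinuity in slope at Y on the released structure — sum the simple-span end rotations:
  span XY: point load 24 at a = 0.6: Pab(L + a)/(6LEI) = 14.26/EI
  span YZ: triangular load, peak 9.5: 7w₀L³/(360EI) = 91.08/EI
  relative rotation θ_0 = (14.26 + 91.08)/EI = 105.3/EI
A unit hogging moment at Y produces rotation L₁/(3EI) + L₂/(3EI) = 4.633/EI.
Slope continuity at Y: θ_0 = M_Y·4.633/EI, so M_Y = 105.3/4.633 = 22.73 kN·m (hogging).
Span YZ, ΣM about Z: R_Y^{YZ}·7.9 = 98.82 + 22.73, so R_Y^{YZ} = 15.39 kN and R_Z = 37.52 − 15.39 = 22.14 kN.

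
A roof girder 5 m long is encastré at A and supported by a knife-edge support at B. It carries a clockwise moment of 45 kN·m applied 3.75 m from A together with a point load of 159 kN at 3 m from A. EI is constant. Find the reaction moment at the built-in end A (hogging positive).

M_A = 115.3 kN·m

Take the reaction at B as the redundant and release it; the primary structure is a cantilever fixed at A.
Deflection at B on the released cantilever, summing each load's contribution:
  clockwise couple 45 at a = 3.75: M₀a(2L − a)/(2EI) = 527.3/EI
  point load 159 at a = 3: Pa²(3L − a)/(6EI) = 2862/EI
  δ_0 = 3389/EI
Tip deflection under a unit load at B: L³/(3EI) = 41.67/EI.
Compatibility at B: δ_0 − R_B·δ_{BB} = 0, so R_B = 3389/41.67 = 81.34 kN.
Moment equilibrium about A: M_A = Σ(load moments about A) − R_B·L = 522 − 81.34×5 = 115.3 kN·m.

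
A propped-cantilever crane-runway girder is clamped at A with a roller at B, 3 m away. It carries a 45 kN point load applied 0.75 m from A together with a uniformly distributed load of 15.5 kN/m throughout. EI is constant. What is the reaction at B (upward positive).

R_B = 21.3 kN

Take the reaction at B as the redundant and release it; the primary structure is a cantilever fixed at A.
Free-end deflection of the primary structure under the applied loading (downward +):
  point load 45 at a = 0.75: Pa²(3L − a)/(6EI) = 34.8/EI
  UDL 15.5: wL⁴/(8EI) = 156.9/EI
  δ_0 = 191.7/EI
Tip deflection under a unit load at B: L³/(3EI) = 9/EI.
Compatibility at B: δ_0 − R_B·δ_{BB} = 0, so R_B = 191.7/9 = 21.3 kN.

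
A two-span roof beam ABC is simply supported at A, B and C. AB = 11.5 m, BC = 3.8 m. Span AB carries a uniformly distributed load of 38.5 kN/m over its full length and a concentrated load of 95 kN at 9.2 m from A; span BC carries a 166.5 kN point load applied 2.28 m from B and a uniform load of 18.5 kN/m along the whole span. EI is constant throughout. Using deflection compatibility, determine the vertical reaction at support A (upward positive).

R_A = 185.5 kN

Insert a hinge at B; M_B is the redundant, and each span becomes simply supported.
Discontinuity in slope at B on the released structure — sum the simple-span end rotations:
  span AB: UDL 38.5: wL³/(24EI) = 2440/EI
  span AB: point load 95 at a = 9.2: Pab(L + a)/(6LEI) = 603.1/EI
  span BC: point load 166.5 at a = 2.28: Pab(L + b)/(6LEI) = 134.6/EI
  span BC: UDL 18.5: wL³/(24EI) = 42.3/EI
  relative rotation θ_0 = (3043 + 176.9)/EI = 3220/EI
A unit hogging moment at B produces rotation L₁/(3EI) + L₂/(3EI) = 5.1/EI.
Compatibility: M_B·(L₁+L₂)/(3EI) = θ_0, giving M_B = 631.3 kN·m (hogging).
Span AB, ΣM about A with M_B applied at B: R_B^{AB}·11.5 = 3420 + 631.3, so R_B^{AB} = 352.3 kN and R_A = 537.8 − 352.3 = 185.5 kN.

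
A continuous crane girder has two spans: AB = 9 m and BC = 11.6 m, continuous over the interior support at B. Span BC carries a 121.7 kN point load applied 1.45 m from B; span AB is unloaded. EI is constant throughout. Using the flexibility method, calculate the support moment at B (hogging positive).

Release continuity at B by inserting a hinge; the redundant is the internal moment M_B. The primary structure is two simply-supported spans AB and BC.
Discontinuity in slope at B on the released structure — sum the simple-span end rotations:
  span BC: point load 121.7 at a = 1.45: Pab(L + b)/(6LEI) = 559.7/EI
  relative rotation θ_0 = (0 + 559.7)/EI = 559.7/EI
A unit hogging moment at B produces rotation L₁/(3EI) + L₂/(3EI) = 6.867/EI.
Compatibility: M_B·(L₁+L₂)/(3EI) = θ_0, giving M_B = 81.51 kN·m (hogging).

M_B = 81.51 kN·m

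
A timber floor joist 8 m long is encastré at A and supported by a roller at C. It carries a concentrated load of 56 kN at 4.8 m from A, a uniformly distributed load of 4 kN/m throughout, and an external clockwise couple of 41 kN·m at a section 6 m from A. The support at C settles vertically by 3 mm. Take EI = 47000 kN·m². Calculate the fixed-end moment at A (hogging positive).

Release the roller at C. Primary structure: cantilever fixed at A.
Free-end deflection of the primary structure under the applied loading (downward +):
  point load 56 at a = 4.8: Pa²(3L − a)/(6EI) = 4129/EI
  UDL 4: wL⁴/(8EI) = 2048/EI
  clockwise couple 41 at a = 6: M₀a(2L − a)/(2EI) = 1230/EI
  δ_0 = 7407/EI
Tip deflection under a unit load at C: L³/(3EI) = 170.7/EI.
With EI = 47000 kN·m²: δ_0 = 0.15759 m and δ_{CC} = 0.003631 m/kN.
Compatibility — the beam at C must follow the support down by 0.003 m: δ_0 − R_C·δ_{CC} = 0.003, so R_C = (0.15759 − 0.003)/0.003631 = 42.57 kN.
Moment equilibrium about A: M_A = Σ(load moments about A) − R_C·L = 437.8 − 42.57×8 = 97.22 kN·m.

M_A = 97.22 kN·m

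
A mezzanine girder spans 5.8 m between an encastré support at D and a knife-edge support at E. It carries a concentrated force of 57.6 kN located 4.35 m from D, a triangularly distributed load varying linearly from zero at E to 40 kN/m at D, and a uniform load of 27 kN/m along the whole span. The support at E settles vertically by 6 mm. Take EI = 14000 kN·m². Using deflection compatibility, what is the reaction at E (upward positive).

Remove the prop at E; the released (primary) structure is a cantilever built in at D.
Primary-structure tip deflection at E by superposition:
  point load 57.6 at a = 4.35: Pa²(3L − a)/(6EI) = 2371/EI
  triangular load, peak 40 at the fixed end: w₀L⁴/(30EI) = 1509/EI
  UDL 27: wL⁴/(8EI) = 3819/EI
  δ_0 = 7699/EI
Tip deflection under a unit load at E: L³/(3EI) = 65.04/EI.
With EI = 14000 kN·m²: δ_0 = 0.54991 m and δ_{EE} = 0.004646 m/kN.
Compatibility — the beam at E must follow the support down by 0.006 m: δ_0 − R_E·δ_{EE} = 0.006, so R_E = (0.54991 − 0.006)/0.004646 = 117.1 kN.

R_E = 117.1 kN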